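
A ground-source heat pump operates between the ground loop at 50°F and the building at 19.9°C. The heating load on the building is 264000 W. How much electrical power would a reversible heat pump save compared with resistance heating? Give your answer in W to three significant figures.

255000 W

In absolute terms T_C = 283.15 K and T_H = 293.05 K, so ΔT = 9.900 K.
COP_Carnot = T_H/ΔT = 293.05/9.900 = 29.60.
Resistance heating needs Ẇ_res = Q̇_H = 264000 W; the reversible heat pump needs only Ẇ_hp = Q̇_H/COP = 8919 W.
Saving = 264000 − 8919 = 255100 W.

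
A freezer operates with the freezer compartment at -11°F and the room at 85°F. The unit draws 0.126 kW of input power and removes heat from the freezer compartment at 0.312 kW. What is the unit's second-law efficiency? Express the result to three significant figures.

0.530

COP_actual = Q̇_C/Ẇ = 0.3120/0.1260 = 2.476.
In absolute terms T_C = 249.26 K and T_H = 302.59 K, so ΔT = 53.33 K.
COP_Carnot = T_C/ΔT = 249.26/53.33 = 4.674.
η_II = COP_actual/COP_Carnot = 2.476/4.674 = 0.5298.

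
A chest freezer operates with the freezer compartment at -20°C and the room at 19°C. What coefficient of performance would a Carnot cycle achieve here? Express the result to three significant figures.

6.49

In absolute terms T_C = 253.15 K and T_H = 292.15 K, so ΔT = 39.00 K.
For a reversible cycle, COP_Carnot = T_C/ΔT = 253.15/39.00 = 6.491.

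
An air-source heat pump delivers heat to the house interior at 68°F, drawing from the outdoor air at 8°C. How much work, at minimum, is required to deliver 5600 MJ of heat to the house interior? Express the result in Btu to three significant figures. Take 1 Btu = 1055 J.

In absolute terms T_C = 281.15 K and T_H = 293.15 K, so ΔT = 12.00 K.
The reversible limit is COP_HP = T_H/ΔT = 24.43, so W_min = Q_H/COP = Q_H·ΔT/T_H.
W_min = 5600 × 12.00/293.15 = 229.2 MJ = 217300 Btu.

217000 Btu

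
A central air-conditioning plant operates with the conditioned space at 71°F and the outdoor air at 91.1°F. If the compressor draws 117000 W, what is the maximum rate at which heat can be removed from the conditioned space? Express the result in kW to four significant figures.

In absolute terms T_C = 294.82 K and T_H = 305.98 K, so ΔT = 11.17 K.
COP_Carnot = T_C/ΔT = 294.82/11.17 = 26.40.
Q̇_max = COP_Carnot × Ẇ = 26.40 × 117000 W = 3089000 W = 3089 kW.

3089 kW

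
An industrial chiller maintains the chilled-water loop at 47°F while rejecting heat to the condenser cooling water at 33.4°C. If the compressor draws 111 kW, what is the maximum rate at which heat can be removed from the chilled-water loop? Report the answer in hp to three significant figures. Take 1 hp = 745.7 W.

In absolute terms T_C = 281.48 K and T_H = 306.55 K, so ΔT = 25.07 K.
COP_Carnot = T_C/ΔT = 281.48/25.07 = 11.23.
Q̇_max = COP_Carnot × Ẇ = 11.23 × 111.0 kW = 1246 kW = 1672 hp.

1670 hp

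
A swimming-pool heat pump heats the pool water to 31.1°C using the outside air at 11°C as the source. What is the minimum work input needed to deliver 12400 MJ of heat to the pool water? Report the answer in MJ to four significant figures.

819.2 MJ

In absolute terms T_C = 284.15 K and T_H = 304.25 K, so ΔT = 20.10 K.
The reversible limit is COP_HP = T_H/ΔT = 15.14, so W_min = Q_H/COP = Q_H·ΔT/T_H.
W_min = 12400 × 20.10/304.25 = 819.2 MJ.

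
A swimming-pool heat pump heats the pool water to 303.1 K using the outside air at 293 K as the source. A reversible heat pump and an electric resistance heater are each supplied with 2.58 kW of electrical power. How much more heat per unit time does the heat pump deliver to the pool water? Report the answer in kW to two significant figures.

75 kW

The reservoir spacing is ΔT = 303.1 − 293 = 10.10 K.
COP_Carnot = T_H/ΔT = 303.10/10.10 = 30.01.
The heat pump delivers Q̇_H = COP × Ẇ = 77.43 kW; the resistance heater delivers Ẇ = 2.580 kW.
Extra = (COP − 1)·Ẇ = 74.85 kW.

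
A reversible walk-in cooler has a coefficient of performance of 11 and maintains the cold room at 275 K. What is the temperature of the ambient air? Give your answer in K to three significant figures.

300 K

COP_R = T_C/(T_H − T_C) gives T_H − T_C = T_C/COP.
With T_C = 275.00 K, T_H = 275.00 × (1 + 1/11) = 300.00 K.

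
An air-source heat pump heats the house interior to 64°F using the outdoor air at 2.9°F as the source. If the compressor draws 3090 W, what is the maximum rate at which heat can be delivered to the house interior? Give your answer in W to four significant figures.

In absolute terms T_C = 256.98 K and T_H = 290.93 K, so ΔT = 33.94 K.
COP_Carnot = T_H/ΔT = 290.93/33.94 = 8.571.
Q̇_max = COP_Carnot × Ẇ = 8.571 × 3090 W = 26480 W.

26480 W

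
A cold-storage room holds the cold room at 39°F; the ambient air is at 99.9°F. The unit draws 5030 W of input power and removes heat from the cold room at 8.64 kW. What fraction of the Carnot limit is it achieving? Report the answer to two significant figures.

Converting, Q̇_C = 8.640 kW = 8640 W, so COP_actual = Q̇_C/Ẇ = 8640/5030 = 1.718.
In absolute terms T_C = 277.04 K and T_H = 310.87 K, so ΔT = 33.83 K.
COP_Carnot = T_C/ΔT = 277.04/33.83 = 8.188.
η_II = COP_actual/COP_Carnot = 1.718/8.188 = 0.2098.

0.21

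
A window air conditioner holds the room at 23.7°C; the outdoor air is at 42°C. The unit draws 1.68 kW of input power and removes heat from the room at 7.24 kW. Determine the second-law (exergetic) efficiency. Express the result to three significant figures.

COP_actual = Q̇_C/Ẇ = 7.240/1.680 = 4.310.
In absolute terms T_C = 296.85 K and T_H = 315.15 K, so ΔT = 18.30 K.
COP_Carnot = T_C/ΔT = 296.85/18.30 = 16.22.
η_II = COP_actual/COP_Carnot = 4.310/16.22 = 0.2657.

0.266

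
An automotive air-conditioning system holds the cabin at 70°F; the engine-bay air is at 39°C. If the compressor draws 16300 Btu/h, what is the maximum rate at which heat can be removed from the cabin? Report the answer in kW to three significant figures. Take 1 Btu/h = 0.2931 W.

78.6 kW

In absolute terms T_C = 294.26 K and T_H = 312.15 K, so ΔT = 17.89 K.
COP_Carnot = T_C/ΔT = 294.26/17.89 = 16.45.
Q̇_max = COP_Carnot × Ẇ = 16.45 × 16300 Btu/h = 268100 Btu/h = 78.59 kW.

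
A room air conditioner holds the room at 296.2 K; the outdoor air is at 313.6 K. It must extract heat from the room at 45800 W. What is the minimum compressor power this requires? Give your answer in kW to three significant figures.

2.69 kW

The reservoir spacing is ΔT = 313.6 − 296.2 = 17.40 K.
COP_Carnot = T_C/ΔT = 296.20/17.40 = 17.02.
Ẇ_min = Q̇/COP_Carnot = 45800/17.02 = 2690 W = 2.690 kW.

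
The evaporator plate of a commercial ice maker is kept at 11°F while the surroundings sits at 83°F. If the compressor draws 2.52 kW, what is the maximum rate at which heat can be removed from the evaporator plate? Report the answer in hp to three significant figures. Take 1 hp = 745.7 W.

22.1 hp

In absolute terms T_C = 261.48 K and T_H = 301.48 K, so ΔT = 40.00 K.
COP_Carnot = T_C/ΔT = 261.48/40.00 = 6.537.
Q̇_max = COP_Carnot × Ẇ = 6.537 × 2.520 kW = 16.47 kW = 22.09 hp.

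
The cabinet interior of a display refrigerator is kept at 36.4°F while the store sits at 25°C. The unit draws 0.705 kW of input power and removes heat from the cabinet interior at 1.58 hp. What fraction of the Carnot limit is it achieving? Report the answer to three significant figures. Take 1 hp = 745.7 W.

0.137

Converting, Q̇_C = 1.580 hp = 1.178 kW, so COP_actual = Q̇_C/Ẇ = 1.178/0.7050 = 1.671.
In absolute terms T_C = 275.59 K and T_H = 298.15 K, so ΔT = 22.56 K.
COP_Carnot = T_C/ΔT = 275.59/22.56 = 12.22.
η_II = COP_actual/COP_Carnot = 1.671/12.22 = 0.1368.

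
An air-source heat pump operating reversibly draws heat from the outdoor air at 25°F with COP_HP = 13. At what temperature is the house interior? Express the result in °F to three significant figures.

COP_HP = T_H/(T_H − T_C) rearranges to T_H = COP·T_C/(COP − 1).
With T_C = 269.26 K, T_H = 13 × 269.26/12.00 = 291.70 K.
Converting, 291.70 K = 65.39°F.

65.4 °F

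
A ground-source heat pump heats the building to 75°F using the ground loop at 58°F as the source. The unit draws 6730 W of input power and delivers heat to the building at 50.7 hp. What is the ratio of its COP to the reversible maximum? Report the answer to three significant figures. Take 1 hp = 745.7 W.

0.179

Converting, Q̇_H = 50.70 hp = 37810 W, so COP_actual = Q̇_H/Ẇ = 37810/6730 = 5.618.
In absolute terms T_C = 287.59 K and T_H = 297.04 K, so ΔT = 9.444 K.
COP_Carnot = T_H/ΔT = 297.04/9.444 = 31.45.
η_II = COP_actual/COP_Carnot = 5.618/31.45 = 0.1786.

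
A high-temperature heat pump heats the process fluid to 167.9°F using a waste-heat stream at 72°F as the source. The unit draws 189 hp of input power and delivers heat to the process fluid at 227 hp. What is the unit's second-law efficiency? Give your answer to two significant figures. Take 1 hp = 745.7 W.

0.18

COP_actual = Q̇_H/Ẇ = 227.0/189.0 = 1.201.
In absolute terms T_C = 295.37 K and T_H = 348.65 K, so ΔT = 53.28 K.
COP_Carnot = T_H/ΔT = 348.65/53.28 = 6.544.
η_II = COP_actual/COP_Carnot = 1.201/6.544 = 0.1835.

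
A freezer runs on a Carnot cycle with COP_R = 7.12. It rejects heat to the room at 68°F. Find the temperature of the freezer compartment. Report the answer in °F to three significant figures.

3.02 °F

For a Carnot refrigerator COP_R = T_C/(T_H − T_C), so T_C = COP·T_H/(1 + COP).
With T_H = 293.15 K, T_C = 7.12 × 293.15/8.120 = 257.05 K.
Converting, 257.05 K = 3.02°F.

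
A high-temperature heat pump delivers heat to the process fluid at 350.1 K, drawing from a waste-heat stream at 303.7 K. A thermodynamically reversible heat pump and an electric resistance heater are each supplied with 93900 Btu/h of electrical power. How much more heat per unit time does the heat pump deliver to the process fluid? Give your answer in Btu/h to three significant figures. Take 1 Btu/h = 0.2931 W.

615000 Btu/h

The reservoir spacing is ΔT = 350.1 − 303.7 = 46.40 K.
COP_Carnot = T_H/ΔT = 350.10/46.40 = 7.545.
The heat pump delivers Q̇_H = COP × Ẇ = 708500 Btu/h; the resistance heater delivers Ẇ = 93900 Btu/h.
Extra = (COP − 1)·Ẇ = 614600 Btu/h.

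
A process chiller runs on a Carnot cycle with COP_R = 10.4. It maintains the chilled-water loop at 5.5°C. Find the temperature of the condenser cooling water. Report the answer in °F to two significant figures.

COP_R = T_C/(T_H − T_C) gives T_H − T_C = T_C/COP.
With T_C = 278.65 K, T_H = 278.65 × (1 + 1/10.4) = 305.44 K.
Converting, 305.44 K = 90.13°F.

90 °F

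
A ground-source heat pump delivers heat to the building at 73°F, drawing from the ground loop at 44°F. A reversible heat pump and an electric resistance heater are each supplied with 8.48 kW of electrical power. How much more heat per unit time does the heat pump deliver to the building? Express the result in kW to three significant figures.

147 kW

In absolute terms T_C = 279.82 K and T_H = 295.93 K, so ΔT = 16.11 K.
COP_Carnot = T_H/ΔT = 295.93/16.11 = 18.37.
The heat pump delivers Q̇_H = COP × Ẇ = 155.8 kW; the resistance heater delivers Ẇ = 8.480 kW.
Extra = (COP − 1)·Ẇ = 147.3 kW.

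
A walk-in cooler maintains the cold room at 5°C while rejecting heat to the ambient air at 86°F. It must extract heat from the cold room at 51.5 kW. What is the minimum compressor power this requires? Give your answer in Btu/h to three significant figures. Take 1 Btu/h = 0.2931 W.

In absolute terms T_C = 278.15 K and T_H = 303.15 K, so ΔT = 25.00 K.
COP_Carnot = T_C/ΔT = 278.15/25.00 = 11.13.
Ẇ_min = Q̇/COP_Carnot = 51.50/11.13 = 4.629 kW = 15790 Btu/h.

15800 Btu/h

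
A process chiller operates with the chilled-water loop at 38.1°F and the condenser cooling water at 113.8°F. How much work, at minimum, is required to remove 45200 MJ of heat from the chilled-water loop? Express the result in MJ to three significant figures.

In absolute terms T_C = 276.54 K and T_H = 318.59 K, so ΔT = 42.06 K.
The reversible limit is COP_R = T_C/ΔT = 6.576, so W_min = Q_C/COP = Q_C·ΔT/T_C.
W_min = 45200 × 42.06/276.54 = 6874 MJ.

6870 MJ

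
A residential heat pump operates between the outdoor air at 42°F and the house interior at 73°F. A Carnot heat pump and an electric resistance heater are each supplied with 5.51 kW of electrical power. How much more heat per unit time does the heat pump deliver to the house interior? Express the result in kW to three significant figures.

89.2 kW

In absolute terms T_C = 278.71 K and T_H = 295.93 K, so ΔT = 17.22 K.
COP_Carnot = T_H/ΔT = 295.93/17.22 = 17.18.
The heat pump delivers Q̇_H = COP × Ẇ = 94.68 kW; the resistance heater delivers Ẇ = 5.510 kW.
Extra = (COP − 1)·Ẇ = 89.17 kW.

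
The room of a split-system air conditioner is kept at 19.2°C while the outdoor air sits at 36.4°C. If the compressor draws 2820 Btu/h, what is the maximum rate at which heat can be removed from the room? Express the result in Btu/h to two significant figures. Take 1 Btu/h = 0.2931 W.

In absolute terms T_C = 292.35 K and T_H = 309.55 K, so ΔT = 17.20 K.
COP_Carnot = T_C/ΔT = 292.35/17.20 = 17.00.
Q̇_max = COP_Carnot × Ẇ = 17.00 × 2820 Btu/h = 47930 Btu/h.

48000 Btu/h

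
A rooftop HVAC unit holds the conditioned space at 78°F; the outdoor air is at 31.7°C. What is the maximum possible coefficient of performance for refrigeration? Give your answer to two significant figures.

49

In absolute terms T_C = 298.71 K and T_H = 304.85 K, so ΔT = 6.144 K.
For a reversible cycle, COP_Carnot = T_C/ΔT = 298.71/6.144 = 48.61.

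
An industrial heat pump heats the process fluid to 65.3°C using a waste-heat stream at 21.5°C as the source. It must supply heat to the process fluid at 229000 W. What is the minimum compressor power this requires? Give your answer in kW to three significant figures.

In absolute terms T_C = 294.65 K and T_H = 338.45 K, so ΔT = 43.80 K.
COP_Carnot = T_H/ΔT = 338.45/43.80 = 7.727.
Ẇ_min = Q̇/COP_Carnot = 229000/7.727 = 29640 W = 29.64 kW.

29.6 kW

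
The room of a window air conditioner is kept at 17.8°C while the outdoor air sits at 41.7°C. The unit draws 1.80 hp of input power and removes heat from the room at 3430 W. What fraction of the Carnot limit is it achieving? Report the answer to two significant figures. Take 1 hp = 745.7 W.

Converting, Q̇_C = 3430 W = 4.600 hp, so COP_actual = Q̇_C/Ẇ = 4.600/1.800 = 2.555.
In absolute terms T_C = 290.95 K and T_H = 314.85 K, so ΔT = 23.90 K.
COP_Carnot = T_C/ΔT = 290.95/23.90 = 12.17.
η_II = COP_actual/COP_Carnot = 2.555/12.17 = 0.2099.

0.21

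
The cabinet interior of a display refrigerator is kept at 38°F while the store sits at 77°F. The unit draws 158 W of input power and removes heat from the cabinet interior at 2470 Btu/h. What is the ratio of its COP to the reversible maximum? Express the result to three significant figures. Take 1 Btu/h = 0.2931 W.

Converting, Q̇_C = 2470 Btu/h = 724.0 W, so COP_actual = Q̇_C/Ẇ = 724.0/158.0 = 4.582.
In absolute terms T_C = 276.48 K and T_H = 298.15 K, so ΔT = 21.67 K.
COP_Carnot = T_C/ΔT = 276.48/21.67 = 12.76.
η_II = COP_actual/COP_Carnot = 4.582/12.76 = 0.3591.

0.359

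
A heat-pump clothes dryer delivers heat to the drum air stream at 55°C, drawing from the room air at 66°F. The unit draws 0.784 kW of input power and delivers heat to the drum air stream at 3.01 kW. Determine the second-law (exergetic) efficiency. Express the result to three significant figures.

0.422

COP_actual = Q̇_H/Ẇ = 3.010/0.7840 = 3.839.
In absolute terms T_C = 292.04 K and T_H = 328.15 K, so ΔT = 36.11 K.
COP_Carnot = T_H/ΔT = 328.15/36.11 = 9.087.
η_II = COP_actual/COP_Carnot = 3.839/9.087 = 0.4225.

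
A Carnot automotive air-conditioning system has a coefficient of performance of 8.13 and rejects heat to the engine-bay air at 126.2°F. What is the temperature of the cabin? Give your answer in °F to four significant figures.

62.03 °F

For a Carnot refrigerator COP_R = T_C/(T_H − T_C), so T_C = COP·T_H/(1 + COP).
With T_H = 325.48 K, T_C = 8.13 × 325.48/9.130 = 289.83 K.
Converting, 289.83 K = 62.03°F.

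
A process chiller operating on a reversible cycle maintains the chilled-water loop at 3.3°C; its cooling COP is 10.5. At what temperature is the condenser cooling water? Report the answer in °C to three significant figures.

COP_R = T_C/(T_H − T_C) gives T_H − T_C = T_C/COP.
With T_C = 276.45 K, T_H = 276.45 × (1 + 1/10.5) = 302.78 K.
Converting, 302.78 K = 29.63°C.

29.6 °C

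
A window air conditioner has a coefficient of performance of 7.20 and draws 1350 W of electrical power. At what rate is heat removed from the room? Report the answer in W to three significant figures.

Q̇_C = COP × Ẇ = 7.20 × 1350 = 9720 W.

9720 W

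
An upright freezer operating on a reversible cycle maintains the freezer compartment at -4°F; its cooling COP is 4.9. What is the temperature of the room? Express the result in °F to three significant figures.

COP_R = T_C/(T_H − T_C) gives T_H − T_C = T_C/COP.
With T_C = 253.15 K, T_H = 253.15 × (1 + 1/4.9) = 304.81 K.
Converting, 304.81 K = 88.99°F.

89.0 °F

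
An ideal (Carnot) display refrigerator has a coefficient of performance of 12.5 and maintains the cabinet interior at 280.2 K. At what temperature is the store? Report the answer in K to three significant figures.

303 K

COP_R = T_C/(T_H − T_C) gives T_H − T_C = T_C/COP.
With T_C = 280.20 K, T_H = 280.20 × (1 + 1/12.5) = 302.62 K.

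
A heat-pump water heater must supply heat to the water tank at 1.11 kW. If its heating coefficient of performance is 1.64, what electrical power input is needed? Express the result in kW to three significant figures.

0.677 kW

Ẇ = Q̇_H/COP_HP = 1.110/1.64 = 0.6768 kW.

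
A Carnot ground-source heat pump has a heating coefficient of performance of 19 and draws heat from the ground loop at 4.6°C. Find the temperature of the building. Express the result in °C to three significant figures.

20.0 °C

COP_HP = T_H/(T_H − T_C) rearranges to T_H = COP·T_C/(COP − 1).
With T_C = 277.75 K, T_H = 19 × 277.75/18.00 = 293.18 K.
Converting, 293.18 K = 20.03°C.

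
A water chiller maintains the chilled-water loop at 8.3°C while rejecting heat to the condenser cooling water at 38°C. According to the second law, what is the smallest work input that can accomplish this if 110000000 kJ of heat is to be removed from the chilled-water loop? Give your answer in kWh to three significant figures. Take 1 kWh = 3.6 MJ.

In absolute terms T_C = 281.45 K and T_H = 311.15 K, so ΔT = 29.70 K.
The reversible limit is COP_R = T_C/ΔT = 9.476, so W_min = Q_C/COP = Q_C·ΔT/T_C.
W_min = 110000000 × 29.70/281.45 = 11610000 kJ = 3224 kWh.

3220 kWh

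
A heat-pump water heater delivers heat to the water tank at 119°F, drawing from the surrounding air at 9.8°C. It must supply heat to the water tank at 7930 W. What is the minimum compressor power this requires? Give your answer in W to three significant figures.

In absolute terms T_C = 282.95 K and T_H = 321.48 K, so ΔT = 38.53 K.
COP_Carnot = T_H/ΔT = 321.48/38.53 = 8.343.
Ẇ_min = Q̇/COP_Carnot = 7930/8.343 = 950.5 W.

950 W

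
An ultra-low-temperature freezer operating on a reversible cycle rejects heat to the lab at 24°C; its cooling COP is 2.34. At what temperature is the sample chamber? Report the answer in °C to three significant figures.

For a Carnot refrigerator COP_R = T_C/(T_H − T_C), so T_C = COP·T_H/(1 + COP).
With T_H = 297.15 K, T_C = 2.34 × 297.15/3.340 = 208.18 K.
Converting, 208.18 K = -64.97°C.

-65.0 °C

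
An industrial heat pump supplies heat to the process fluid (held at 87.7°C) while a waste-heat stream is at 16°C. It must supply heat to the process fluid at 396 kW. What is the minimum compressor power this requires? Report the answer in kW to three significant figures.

In absolute terms T_C = 289.15 K and T_H = 360.85 K, so ΔT = 71.70 K.
COP_Carnot = T_H/ΔT = 360.85/71.70 = 5.033.
Ẇ_min = Q̇/COP_Carnot = 396.0/5.033 = 78.68 kW.

78.7 kW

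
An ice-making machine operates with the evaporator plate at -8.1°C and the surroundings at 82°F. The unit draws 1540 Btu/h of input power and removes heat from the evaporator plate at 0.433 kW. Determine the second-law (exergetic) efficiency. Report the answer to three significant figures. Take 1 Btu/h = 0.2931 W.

0.130

Converting, Q̇_C = 0.4330 kW = 1477 Btu/h, so COP_actual = Q̇_C/Ẇ = 1477/1540 = 0.9593.
In absolute terms T_C = 265.05 K and T_H = 300.93 K, so ΔT = 35.88 K.
COP_Carnot = T_C/ΔT = 265.05/35.88 = 7.388.
η_II = COP_actual/COP_Carnot = 0.9593/7.388 = 0.1299.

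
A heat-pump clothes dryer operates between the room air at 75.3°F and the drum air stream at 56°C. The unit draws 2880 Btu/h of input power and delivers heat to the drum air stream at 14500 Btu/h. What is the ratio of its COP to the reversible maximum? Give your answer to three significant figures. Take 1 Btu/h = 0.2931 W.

COP_actual = Q̇_H/Ẇ = 14500/2880 = 5.035.
In absolute terms T_C = 297.21 K and T_H = 329.15 K, so ΔT = 31.94 K.
COP_Carnot = T_H/ΔT = 329.15/31.94 = 10.30.
η_II = COP_actual/COP_Carnot = 5.035/10.30 = 0.4886.

0.489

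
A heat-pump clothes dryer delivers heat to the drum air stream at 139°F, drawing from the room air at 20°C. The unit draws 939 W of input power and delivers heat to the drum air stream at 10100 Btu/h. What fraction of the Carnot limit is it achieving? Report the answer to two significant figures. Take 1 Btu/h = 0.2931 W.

Converting, Q̇_H = 10100 Btu/h = 2960 W, so COP_actual = Q̇_H/Ẇ = 2960/939.0 = 3.153.
In absolute terms T_C = 293.15 K and T_H = 332.59 K, so ΔT = 39.44 K.
COP_Carnot = T_H/ΔT = 332.59/39.44 = 8.432.
η_II = COP_actual/COP_Carnot = 3.153/8.432 = 0.3739.

0.37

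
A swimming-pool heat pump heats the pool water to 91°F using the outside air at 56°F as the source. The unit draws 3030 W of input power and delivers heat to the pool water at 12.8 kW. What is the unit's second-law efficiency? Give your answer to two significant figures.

0.27

Converting, Q̇_H = 12.80 kW = 12800 W, so COP_actual = Q̇_H/Ẇ = 12800/3030 = 4.224.
In absolute terms T_C = 286.48 K and T_H = 305.93 K, so ΔT = 19.44 K.
COP_Carnot = T_H/ΔT = 305.93/19.44 = 15.73.
η_II = COP_actual/COP_Carnot = 4.224/15.73 = 0.2685.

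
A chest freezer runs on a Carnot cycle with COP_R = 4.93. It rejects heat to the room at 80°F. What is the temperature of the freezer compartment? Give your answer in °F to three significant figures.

-11.0 °F

For a Carnot refrigerator COP_R = T_C/(T_H − T_C), so T_C = COP·T_H/(1 + COP).
With T_H = 299.82 K, T_C = 4.93 × 299.82/5.930 = 249.26 K.
Converting, 249.26 K = -11.01°F.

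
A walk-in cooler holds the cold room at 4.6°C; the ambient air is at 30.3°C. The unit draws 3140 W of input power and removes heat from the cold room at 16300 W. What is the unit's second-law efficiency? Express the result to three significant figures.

COP_actual = Q̇_C/Ẇ = 16300/3140 = 5.191.
In absolute terms T_C = 277.75 K and T_H = 303.45 K, so ΔT = 25.70 K.
COP_Carnot = T_C/ΔT = 277.75/25.70 = 10.81.
η_II = COP_actual/COP_Carnot = 5.191/10.81 = 0.4803.

0.480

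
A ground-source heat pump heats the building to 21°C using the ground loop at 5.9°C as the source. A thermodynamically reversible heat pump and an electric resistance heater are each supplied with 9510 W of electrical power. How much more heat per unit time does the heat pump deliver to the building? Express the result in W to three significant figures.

176000 W

In absolute terms T_C = 279.05 K and T_H = 294.15 K, so ΔT = 15.10 K.
COP_Carnot = T_H/ΔT = 294.15/15.10 = 19.48.
The heat pump delivers Q̇_H = COP × Ẇ = 185300 W; the resistance heater delivers Ẇ = 9510 W.
Extra = (COP − 1)·Ẇ = 175700 W.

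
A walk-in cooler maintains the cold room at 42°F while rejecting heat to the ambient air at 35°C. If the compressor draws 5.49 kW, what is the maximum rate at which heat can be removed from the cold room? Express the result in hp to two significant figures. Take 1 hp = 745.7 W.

In absolute terms T_C = 278.71 K and T_H = 308.15 K, so ΔT = 29.44 K.
COP_Carnot = T_C/ΔT = 278.71/29.44 = 9.465.
Q̇_max = COP_Carnot × Ẇ = 9.465 × 5.490 kW = 51.97 kW = 69.69 hp.

70 hp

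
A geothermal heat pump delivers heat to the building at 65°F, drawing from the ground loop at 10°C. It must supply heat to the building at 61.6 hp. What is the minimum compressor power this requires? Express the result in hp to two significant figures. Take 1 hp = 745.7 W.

1.8 hp

In absolute terms T_C = 283.15 K and T_H = 291.48 K, so ΔT = 8.333 K.
COP_Carnot = T_H/ΔT = 291.48/8.333 = 34.98.
Ẇ_min = Q̇/COP_Carnot = 61.60/34.98 = 1.761 hp.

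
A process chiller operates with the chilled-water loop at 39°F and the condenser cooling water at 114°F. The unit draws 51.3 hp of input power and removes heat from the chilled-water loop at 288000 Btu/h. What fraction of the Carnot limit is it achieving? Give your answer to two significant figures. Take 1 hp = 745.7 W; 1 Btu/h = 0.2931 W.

Converting, Q̇_C = 288000 Btu/h = 113.2 hp, so COP_actual = Q̇_C/Ẇ = 113.2/51.30 = 2.207.
In absolute terms T_C = 277.04 K and T_H = 318.71 K, so ΔT = 41.67 K.
COP_Carnot = T_C/ΔT = 277.04/41.67 = 6.649.
η_II = COP_actual/COP_Carnot = 2.207/6.649 = 0.3319.

0.33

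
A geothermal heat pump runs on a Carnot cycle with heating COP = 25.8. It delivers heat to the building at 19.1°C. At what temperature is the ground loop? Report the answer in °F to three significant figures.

COP_HP = T_H/(T_H − T_C) gives T_H − T_C = T_H/COP.
With T_H = 292.25 K, T_C = 292.25 × (1 − 1/25.8) = 280.92 K.
Converting, 280.92 K = 45.99°F.

46.0 °F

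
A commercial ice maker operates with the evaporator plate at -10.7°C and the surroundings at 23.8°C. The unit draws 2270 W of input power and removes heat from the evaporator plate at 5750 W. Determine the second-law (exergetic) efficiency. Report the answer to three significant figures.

0.333

COP_actual = Q̇_C/Ẇ = 5750/2270 = 2.533.
In absolute terms T_C = 262.45 K and T_H = 296.95 K, so ΔT = 34.50 K.
COP_Carnot = T_C/ΔT = 262.45/34.50 = 7.607.
η_II = COP_actual/COP_Carnot = 2.533/7.607 = 0.3330.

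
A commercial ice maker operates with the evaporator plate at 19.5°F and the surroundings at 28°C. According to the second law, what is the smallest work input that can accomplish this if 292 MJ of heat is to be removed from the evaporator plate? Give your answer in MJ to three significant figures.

In absolute terms T_C = 266.21 K and T_H = 301.15 K, so ΔT = 34.94 K.
The reversible limit is COP_R = T_C/ΔT = 7.618, so W_min = Q_C/COP = Q_C·ΔT/T_C.
W_min = 292.0 × 34.94/266.21 = 38.33 MJ.

38.3 MJ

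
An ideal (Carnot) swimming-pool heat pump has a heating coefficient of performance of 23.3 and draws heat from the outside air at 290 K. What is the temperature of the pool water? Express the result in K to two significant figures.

300 K

COP_HP = T_H/(T_H − T_C) rearranges to T_H = COP·T_C/(COP − 1).
With T_C = 290.00 K, T_H = 23.3 × 290.00/22.30 = 303.00 K.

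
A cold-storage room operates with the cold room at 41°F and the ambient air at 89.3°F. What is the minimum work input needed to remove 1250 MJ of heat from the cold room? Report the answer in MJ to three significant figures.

In absolute terms T_C = 278.15 K and T_H = 304.98 K, so ΔT = 26.83 K.
The reversible limit is COP_R = T_C/ΔT = 10.37, so W_min = Q_C/COP = Q_C·ΔT/T_C.
W_min = 1250 × 26.83/278.15 = 120.6 MJ.

121 MJ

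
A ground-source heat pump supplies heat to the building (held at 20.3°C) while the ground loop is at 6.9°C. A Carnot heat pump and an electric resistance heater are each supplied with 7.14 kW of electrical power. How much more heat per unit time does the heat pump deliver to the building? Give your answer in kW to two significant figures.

150 kW

In absolute terms T_C = 280.05 K and T_H = 293.45 K, so ΔT = 13.40 K.
COP_Carnot = T_H/ΔT = 293.45/13.40 = 21.90.
The heat pump delivers Q̇_H = COP × Ẇ = 156.4 kW; the resistance heater delivers Ẇ = 7.140 kW.
Extra = (COP − 1)·Ẇ = 149.2 kW.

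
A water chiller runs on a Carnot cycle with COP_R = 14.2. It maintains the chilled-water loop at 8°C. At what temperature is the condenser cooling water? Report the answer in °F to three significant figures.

82.0 °F

COP_R = T_C/(T_H − T_C) gives T_H − T_C = T_C/COP.
With T_C = 281.15 K, T_H = 281.15 × (1 + 1/14.2) = 300.95 K.
Converting, 300.95 K = 82.04°F.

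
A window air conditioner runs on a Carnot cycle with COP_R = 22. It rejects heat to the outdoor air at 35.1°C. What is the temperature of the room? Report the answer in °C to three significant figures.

For a Carnot refrigerator COP_R = T_C/(T_H − T_C), so T_C = COP·T_H/(1 + COP).
With T_H = 308.25 K, T_C = 22 × 308.25/23.00 = 294.85 K.
Converting, 294.85 K = 21.70°C.

21.7 °C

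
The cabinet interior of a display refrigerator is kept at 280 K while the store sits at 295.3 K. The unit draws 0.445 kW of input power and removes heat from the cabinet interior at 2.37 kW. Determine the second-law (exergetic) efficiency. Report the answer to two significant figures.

COP_actual = Q̇_C/Ẇ = 2.370/0.4450 = 5.326.
The reservoir spacing is ΔT = 295.3 − 280 = 15.30 K.
COP_Carnot = T_C/ΔT = 280.00/15.30 = 18.30.
η_II = COP_actual/COP_Carnot = 5.326/18.30 = 0.2910.

0.29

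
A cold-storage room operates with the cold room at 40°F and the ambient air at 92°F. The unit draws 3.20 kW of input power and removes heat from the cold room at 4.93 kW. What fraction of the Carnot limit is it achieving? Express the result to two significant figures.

COP_actual = Q̇_C/Ẇ = 4.930/3.200 = 1.541.
In absolute terms T_C = 277.59 K and T_H = 306.48 K, so ΔT = 28.89 K.
COP_Carnot = T_C/ΔT = 277.59/28.89 = 9.609.
η_II = COP_actual/COP_Carnot = 1.541/9.609 = 0.1603.

0.16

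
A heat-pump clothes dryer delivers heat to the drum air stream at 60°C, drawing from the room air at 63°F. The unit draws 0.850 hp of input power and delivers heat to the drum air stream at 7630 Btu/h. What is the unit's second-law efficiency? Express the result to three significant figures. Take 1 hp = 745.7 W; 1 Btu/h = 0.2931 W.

0.453

Converting, Q̇_H = 7630 Btu/h = 2.999 hp, so COP_actual = Q̇_H/Ẇ = 2.999/0.8500 = 3.528.
In absolute terms T_C = 290.37 K and T_H = 333.15 K, so ΔT = 42.78 K.
COP_Carnot = T_H/ΔT = 333.15/42.78 = 7.788.
η_II = COP_actual/COP_Carnot = 3.528/7.788 = 0.4530.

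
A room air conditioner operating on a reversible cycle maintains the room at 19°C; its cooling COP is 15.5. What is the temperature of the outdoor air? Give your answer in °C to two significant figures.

38 °C

COP_R = T_C/(T_H − T_C) gives T_H − T_C = T_C/COP.
With T_C = 292.15 K, T_H = 292.15 × (1 + 1/15.5) = 311.00 K.
Converting, 311.00 K = 37.85°C.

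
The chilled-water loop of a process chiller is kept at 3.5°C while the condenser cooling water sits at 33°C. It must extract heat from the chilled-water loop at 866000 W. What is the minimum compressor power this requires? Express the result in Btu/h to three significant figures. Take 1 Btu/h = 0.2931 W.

315000 Btu/h

In absolute terms T_C = 276.65 K and T_H = 306.15 K, so ΔT = 29.50 K.
COP_Carnot = T_C/ΔT = 276.65/29.50 = 9.378.
Ẇ_min = Q̇/COP_Carnot = 866000/9.378 = 92340 W = 315100 Btu/h.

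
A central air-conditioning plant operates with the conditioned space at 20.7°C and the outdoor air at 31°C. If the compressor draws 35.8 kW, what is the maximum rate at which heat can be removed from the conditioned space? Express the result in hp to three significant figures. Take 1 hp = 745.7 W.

In absolute terms T_C = 293.85 K and T_H = 304.15 K, so ΔT = 10.30 K.
COP_Carnot = T_C/ΔT = 293.85/10.30 = 28.53.
Q̇_max = COP_Carnot × Ẇ = 28.53 × 35.80 kW = 1021 kW = 1370 hp.

1370 hp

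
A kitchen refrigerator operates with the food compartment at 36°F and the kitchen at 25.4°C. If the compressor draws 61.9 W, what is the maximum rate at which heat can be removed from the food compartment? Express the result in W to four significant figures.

In absolute terms T_C = 275.37 K and T_H = 298.55 K, so ΔT = 23.18 K.
COP_Carnot = T_C/ΔT = 275.37/23.18 = 11.88.
Q̇_max = COP_Carnot × Ẇ = 11.88 × 61.90 W = 735.4 W.

735.4 W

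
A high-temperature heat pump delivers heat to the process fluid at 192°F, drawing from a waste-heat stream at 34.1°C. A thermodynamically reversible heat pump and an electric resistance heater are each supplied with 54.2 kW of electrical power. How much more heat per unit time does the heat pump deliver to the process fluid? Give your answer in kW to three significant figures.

304 kW

In absolute terms T_C = 307.25 K and T_H = 362.04 K, so ΔT = 54.79 K.
COP_Carnot = T_H/ΔT = 362.04/54.79 = 6.608.
The heat pump delivers Q̇_H = COP × Ẇ = 358.1 kW; the resistance heater delivers Ẇ = 54.20 kW.
Extra = (COP − 1)·Ẇ = 303.9 kW.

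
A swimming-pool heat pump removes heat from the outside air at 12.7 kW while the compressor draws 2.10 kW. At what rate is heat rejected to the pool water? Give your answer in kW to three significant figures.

14.8 kW

For a cyclic device the first law requires Q̇_H = Q̇_C + Ẇ.
Q̇_H = Q̇_C + Ẇ = 14.80 kW.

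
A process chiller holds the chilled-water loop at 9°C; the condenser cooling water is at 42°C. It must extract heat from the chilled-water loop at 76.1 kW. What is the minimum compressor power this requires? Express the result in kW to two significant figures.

8.9 kW

In absolute terms T_C = 282.15 K and T_H = 315.15 K, so ΔT = 33.00 K.
COP_Carnot = T_C/ΔT = 282.15/33.00 = 8.550.
Ẇ_min = Q̇/COP_Carnot = 76.10/8.550 = 8.901 kW.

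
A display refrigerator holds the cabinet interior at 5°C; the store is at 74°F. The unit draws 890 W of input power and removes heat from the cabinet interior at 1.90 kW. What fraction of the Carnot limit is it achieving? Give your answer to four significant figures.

0.1407

Converting, Q̇_C = 1.900 kW = 1900 W, so COP_actual = Q̇_C/Ẇ = 1900/890.0 = 2.135.
In absolute terms T_C = 278.15 K and T_H = 296.48 K, so ΔT = 18.33 K.
COP_Carnot = T_C/ΔT = 278.15/18.33 = 15.17.
η_II = COP_actual/COP_Carnot = 2.135/15.17 = 0.1407.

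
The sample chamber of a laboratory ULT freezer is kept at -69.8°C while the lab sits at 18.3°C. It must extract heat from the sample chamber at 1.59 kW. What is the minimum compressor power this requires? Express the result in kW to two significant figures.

0.69 kW

In absolute terms T_C = 203.35 K and T_H = 291.45 K, so ΔT = 88.10 K.
COP_Carnot = T_C/ΔT = 203.35/88.10 = 2.308.
Ẇ_min = Q̇/COP_Carnot = 1.590/2.308 = 0.6889 kW.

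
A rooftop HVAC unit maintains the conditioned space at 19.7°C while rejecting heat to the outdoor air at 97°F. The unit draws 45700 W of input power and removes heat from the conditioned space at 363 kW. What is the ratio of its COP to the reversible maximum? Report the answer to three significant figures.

Converting, Q̇_C = 363.0 kW = 363000 W, so COP_actual = Q̇_C/Ẇ = 363000/45700 = 7.943.
In absolute terms T_C = 292.85 K and T_H = 309.26 K, so ΔT = 16.41 K.
COP_Carnot = T_C/ΔT = 292.85/16.41 = 17.84.
η_II = COP_actual/COP_Carnot = 7.943/17.84 = 0.4451.

0.445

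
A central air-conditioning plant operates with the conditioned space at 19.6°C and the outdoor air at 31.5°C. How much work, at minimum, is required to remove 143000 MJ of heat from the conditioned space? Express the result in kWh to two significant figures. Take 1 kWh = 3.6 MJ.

1600 kWh

In absolute terms T_C = 292.75 K and T_H = 304.65 K, so ΔT = 11.90 K.
The reversible limit is COP_R = T_C/ΔT = 24.60, so W_min = Q_C/COP = Q_C·ΔT/T_C.
W_min = 143000 × 11.90/292.75 = 5813 MJ = 1615 kWh.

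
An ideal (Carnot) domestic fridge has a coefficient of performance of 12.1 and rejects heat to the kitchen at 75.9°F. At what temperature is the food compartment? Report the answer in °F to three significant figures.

35.0 °F

For a Carnot refrigerator COP_R = T_C/(T_H − T_C), so T_C = COP·T_H/(1 + COP).
With T_H = 297.54 K, T_C = 12.1 × 297.54/13.10 = 274.83 K.
Converting, 274.83 K = 35.02°F.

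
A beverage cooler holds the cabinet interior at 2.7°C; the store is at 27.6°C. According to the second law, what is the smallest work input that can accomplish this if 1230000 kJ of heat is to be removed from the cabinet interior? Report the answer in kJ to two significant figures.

In absolute terms T_C = 275.85 K and T_H = 300.75 K, so ΔT = 24.90 K.
The reversible limit is COP_R = T_C/ΔT = 11.08, so W_min = Q_C/COP = Q_C·ΔT/T_C.
W_min = 1230000 × 24.90/275.85 = 111000 kJ.

110000 kJ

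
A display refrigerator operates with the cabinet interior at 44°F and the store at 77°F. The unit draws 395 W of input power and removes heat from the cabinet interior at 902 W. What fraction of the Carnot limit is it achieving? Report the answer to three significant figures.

COP_actual = Q̇_C/Ẇ = 902.0/395.0 = 2.284.
In absolute terms T_C = 279.82 K and T_H = 298.15 K, so ΔT = 18.33 K.
COP_Carnot = T_C/ΔT = 279.82/18.33 = 15.26.
η_II = COP_actual/COP_Carnot = 2.284/15.26 = 0.1496.

0.150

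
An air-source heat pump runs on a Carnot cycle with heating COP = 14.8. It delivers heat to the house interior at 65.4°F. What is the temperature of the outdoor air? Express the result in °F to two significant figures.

30 °F

COP_HP = T_H/(T_H − T_C) gives T_H − T_C = T_H/COP.
With T_H = 291.71 K, T_C = 291.71 × (1 − 1/14.8) = 272.00 K.
Converting, 272.00 K = 29.92°F.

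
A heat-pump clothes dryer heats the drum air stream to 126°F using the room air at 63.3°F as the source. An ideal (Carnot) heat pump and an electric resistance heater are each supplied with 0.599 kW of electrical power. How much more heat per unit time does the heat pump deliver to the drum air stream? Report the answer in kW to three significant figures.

In absolute terms T_C = 290.54 K and T_H = 325.37 K, so ΔT = 34.83 K.
COP_Carnot = T_H/ΔT = 325.37/34.83 = 9.341.
The heat pump delivers Q̇_H = COP × Ẇ = 5.595 kW; the resistance heater delivers Ẇ = 0.5990 kW.
Extra = (COP − 1)·Ẇ = 4.996 kW.

5.00 kW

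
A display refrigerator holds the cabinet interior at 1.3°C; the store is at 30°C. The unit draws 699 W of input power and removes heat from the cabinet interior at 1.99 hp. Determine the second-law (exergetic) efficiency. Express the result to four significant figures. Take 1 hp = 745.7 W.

Converting, Q̇_C = 1.990 hp = 1484 W, so COP_actual = Q̇_C/Ẇ = 1484/699.0 = 2.123.
In absolute terms T_C = 274.45 K and T_H = 303.15 K, so ΔT = 28.70 K.
COP_Carnot = T_C/ΔT = 274.45/28.70 = 9.563.
η_II = COP_actual/COP_Carnot = 2.123/9.563 = 0.2220.

0.2220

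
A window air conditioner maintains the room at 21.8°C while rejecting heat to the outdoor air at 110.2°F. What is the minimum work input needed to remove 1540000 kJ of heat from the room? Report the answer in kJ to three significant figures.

113000 kJ

In absolute terms T_C = 294.95 K and T_H = 316.59 K, so ΔT = 21.64 K.
The reversible limit is COP_R = T_C/ΔT = 13.63, so W_min = Q_C/COP = Q_C·ΔT/T_C.
W_min = 1540000 × 21.64/294.95 = 113000 kJ.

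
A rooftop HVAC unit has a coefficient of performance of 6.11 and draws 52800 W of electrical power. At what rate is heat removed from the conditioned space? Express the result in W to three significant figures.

Q̇_C = COP × Ẇ = 6.11 × 52800 = 322600 W.

323000 W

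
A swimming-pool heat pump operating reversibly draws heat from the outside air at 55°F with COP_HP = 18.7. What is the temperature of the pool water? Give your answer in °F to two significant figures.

COP_HP = T_H/(T_H − T_C) rearranges to T_H = COP·T_C/(COP − 1).
With T_C = 285.93 K, T_H = 18.7 × 285.93/17.70 = 302.08 K.
Converting, 302.08 K = 84.08°F.

84 °F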